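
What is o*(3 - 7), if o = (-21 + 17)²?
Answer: -64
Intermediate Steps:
o = 16 (o = (-4)² = 16)
o*(3 - 7) = 16*(3 - 7) = 16*(-4) = -64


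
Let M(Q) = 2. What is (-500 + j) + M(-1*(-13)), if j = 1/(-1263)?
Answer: -628975/1263 ≈ -498.00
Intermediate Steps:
j = -1/1263 ≈ -0.00079177
(-500 + j) + M(-1*(-13)) = (-500 - 1/1263) + 2 = -631501/1263 + 2 = -628975/1263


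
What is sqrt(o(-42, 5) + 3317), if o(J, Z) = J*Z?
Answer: sqrt(3107) ≈ 55.740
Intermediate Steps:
sqrt(o(-42, 5) + 3317) = sqrt(-42*5 + 3317) = sqrt(-210 + 3317) = sqrt(3107)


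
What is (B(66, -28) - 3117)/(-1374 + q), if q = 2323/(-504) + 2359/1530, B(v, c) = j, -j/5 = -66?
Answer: 39798360/19664521 ≈ 2.0239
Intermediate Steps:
j = 330 (j = -5*(-66) = 330)
B(v, c) = 330
q = -43801/14280 (q = 2323*(-1/504) + 2359*(1/1530) = -2323/504 + 2359/1530 = -43801/14280 ≈ -3.0673)
(B(66, -28) - 3117)/(-1374 + q) = (330 - 3117)/(-1374 - 43801/14280) = -2787/(-19664521/14280) = -2787*(-14280/19664521) = 39798360/19664521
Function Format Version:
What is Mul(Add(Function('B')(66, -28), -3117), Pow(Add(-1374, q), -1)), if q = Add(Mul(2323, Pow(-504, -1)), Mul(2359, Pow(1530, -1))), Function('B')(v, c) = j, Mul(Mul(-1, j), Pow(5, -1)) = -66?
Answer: Rational(39798360, 19664521) ≈ 2.0239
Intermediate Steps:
j = 330 (j = Mul(-5, -66) = 330)
Function('B')(v, c) = 330
q = Rational(-43801, 14280) (q = Add(Mul(2323, Rational(-1, 504)), Mul(2359, Rational(1, 1530))) = Add(Rational(-2323, 504), Rational(2359, 1530)) = Rational(-43801, 14280) ≈ -3.0673)
Mul(Add(Function('B')(66, -28), -3117), Pow(Add(-1374, q), -1)) = Mul(Add(330, -3117), Pow(Add(-1374, Rational(-43801, 14280)), -1)) = Mul(-2787, Pow(Rational(-19664521, 14280), -1)) = Mul(-2787, Rational(-14280, 19664521)) = Rational(39798360, 19664521)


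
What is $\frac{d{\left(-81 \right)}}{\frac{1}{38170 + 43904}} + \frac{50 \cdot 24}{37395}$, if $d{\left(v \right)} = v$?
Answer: $- \frac{16573448962}{2493} \approx -6.648 \cdot 10^{6}$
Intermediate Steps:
$\frac{d{\left(-81 \right)}}{\frac{1}{38170 + 43904}} + \frac{50 \cdot 24}{37395} = - \frac{81}{\frac{1}{38170 + 43904}} + \frac{50 \cdot 24}{37395} = - \frac{81}{\frac{1}{82074}} + 1200 \cdot \frac{1}{37395} = - 81 \frac{1}{\frac{1}{82074}} + \frac{80}{2493} = \left(-81\right) 82074 + \frac{80}{2493} = -6647994 + \frac{80}{2493} = - \frac{16573448962}{2493}$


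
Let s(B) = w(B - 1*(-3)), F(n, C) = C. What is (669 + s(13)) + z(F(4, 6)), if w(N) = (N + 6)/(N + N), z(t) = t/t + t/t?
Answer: 10747/16 ≈ 671.69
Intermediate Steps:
z(t) = 2 (z(t) = 1 + 1 = 2)
w(N) = (6 + N)/(2*N) (w(N) = (6 + N)/((2*N)) = (6 + N)*(1/(2*N)) = (6 + N)/(2*N))
s(B) = (9 + B)/(2*(3 + B)) (s(B) = (6 + (B - 1*(-3)))/(2*(B - 1*(-3))) = (6 + (B + 3))/(2*(B + 3)) = (6 + (3 + B))/(2*(3 + B)) = (9 + B)/(2*(3 + B)))
(669 + s(13)) + z(F(4, 6)) = (669 + (9 + 13)/(2*(3 + 13))) + 2 = (669 + (½)*22/16) + 2 = (669 + (½)*(1/16)*22) + 2 = (669 + 11/16) + 2 = 10715/16 + 2 = 10747/16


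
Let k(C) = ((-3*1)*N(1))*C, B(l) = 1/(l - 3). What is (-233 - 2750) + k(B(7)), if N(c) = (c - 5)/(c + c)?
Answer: -5963/2 ≈ -2981.5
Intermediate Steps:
B(l) = 1/(-3 + l)
N(c) = (-5 + c)/(2*c) (N(c) = (-5 + c)/((2*c)) = (-5 + c)*(1/(2*c)) = (-5 + c)/(2*c))
k(C) = 6*C (k(C) = ((-3*1)*((½)*(-5 + 1)/1))*C = (-3*(-4)/2)*C = (-3*(-2))*C = 6*C)
(-233 - 2750) + k(B(7)) = (-233 - 2750) + 6/(-3 + 7) = -2983 + 6/4 = -2983 + 6*(¼) = -2983 + 3/2 = -5963/2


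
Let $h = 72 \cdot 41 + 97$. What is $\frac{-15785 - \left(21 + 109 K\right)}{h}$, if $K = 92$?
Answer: $- \frac{25834}{3049} \approx -8.4729$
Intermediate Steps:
$h = 3049$ ($h = 2952 + 97 = 3049$)
$\frac{-15785 - \left(21 + 109 K\right)}{h} = \frac{-15785 - 10049}{3049} = \left(-15785 - 10049\right) \frac{1}{3049} = \left(-25834\right) \frac{1}{3049} = - \frac{25834}{3049}$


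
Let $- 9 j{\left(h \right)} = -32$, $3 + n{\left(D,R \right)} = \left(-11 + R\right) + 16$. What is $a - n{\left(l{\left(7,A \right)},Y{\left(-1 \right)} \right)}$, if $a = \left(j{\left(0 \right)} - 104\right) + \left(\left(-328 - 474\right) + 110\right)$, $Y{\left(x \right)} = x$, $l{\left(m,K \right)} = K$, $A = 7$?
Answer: $- \frac{7141}{9} \approx -793.44$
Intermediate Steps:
$n{\left(D,R \right)} = 2 + R$ ($n{\left(D,R \right)} = -3 + \left(\left(-11 + R\right) + 16\right) = -3 + \left(5 + R\right) = 2 + R$)
$j{\left(h \right)} = \frac{32}{9}$ ($j{\left(h \right)} = \left(- \frac{1}{9}\right) \left(-32\right) = \frac{32}{9}$)
$a = - \frac{7132}{9}$ ($a = \left(\frac{32}{9} - 104\right) + \left(\left(-328 - 474\right) + 110\right) = - \frac{904}{9} + \left(-802 + 110\right) = - \frac{904}{9} - 692 = - \frac{7132}{9} \approx -792.44$)
$a - n{\left(l{\left(7,A \right)},Y{\left(-1 \right)} \right)} = - \frac{7132}{9} - \left(2 - 1\right) = - \frac{7132}{9} - 1 = - \frac{7141}{9}$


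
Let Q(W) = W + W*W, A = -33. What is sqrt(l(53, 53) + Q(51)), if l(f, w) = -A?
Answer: sqrt(2685) ≈ 51.817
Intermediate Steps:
l(f, w) = 33 (l(f, w) = -1*(-33) = 33)
Q(W) = W + W**2
sqrt(l(53, 53) + Q(51)) = sqrt(33 + 51*(1 + 51)) = sqrt(33 + 51*52) = sqrt(33 + 2652) = sqrt(2685)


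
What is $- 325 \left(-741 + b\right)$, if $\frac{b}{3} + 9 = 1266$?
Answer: $-984750$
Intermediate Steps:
$b = 3771$ ($b = -27 + 3 \cdot 1266 = -27 + 3798 = 3771$)
$- 325 \left(-741 + b\right) = - 325 \left(-741 + 3771\right) = \left(-325\right) 3030 = -984750$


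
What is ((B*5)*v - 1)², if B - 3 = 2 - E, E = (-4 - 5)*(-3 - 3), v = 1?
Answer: 60516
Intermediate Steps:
E = 54 (E = -9*(-6) = 54)
B = -49 (B = 3 + (2 - 1*54) = 3 + (2 - 54) = 3 - 52 = -49)
((B*5)*v - 1)² = (-49*5*1 - 1)² = (-245*1 - 1)² = (-245 - 1)² = (-246)² = 60516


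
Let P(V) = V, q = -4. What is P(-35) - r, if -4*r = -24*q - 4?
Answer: -12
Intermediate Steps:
r = -23 (r = -(-24*(-4) - 4)/4 = -(96 - 4)/4 = -1/4*92 = -23)
P(-35) - r = -35 - 1*(-23) = -35 + 23 = -12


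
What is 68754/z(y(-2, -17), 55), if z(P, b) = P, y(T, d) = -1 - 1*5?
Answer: -11459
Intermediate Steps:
y(T, d) = -6 (y(T, d) = -1 - 5 = -6)
68754/z(y(-2, -17), 55) = 68754/(-6) = 68754*(-⅙) = -11459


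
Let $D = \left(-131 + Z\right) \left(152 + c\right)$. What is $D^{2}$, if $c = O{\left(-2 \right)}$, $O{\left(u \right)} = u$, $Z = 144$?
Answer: $3802500$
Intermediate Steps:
$c = -2$
$D = 1950$ ($D = \left(-131 + 144\right) \left(152 - 2\right) = 13 \cdot 150 = 1950$)
$D^{2} = 1950^{2} = 3802500$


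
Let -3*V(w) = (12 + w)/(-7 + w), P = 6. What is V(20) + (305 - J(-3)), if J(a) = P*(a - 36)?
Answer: 20989/39 ≈ 538.18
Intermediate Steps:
V(w) = -(12 + w)/(3*(-7 + w))
J(a) = -216 + 6*a (J(a) = 6*(a - 36) = 6*(-36 + a) = -216 + 6*a)
V(20) + (305 - J(-3)) = (-12 - 1*20)/(3*(-7 + 20)) + (305 - (-216 + 6*(-3))) = (⅓)*(-12 - 20)/13 + (305 - (-216 - 18)) = (⅓)*(1/13)*(-32) + (305 - 1*(-234)) = -32/39 + (305 + 234) = -32/39 + 539 = 20989/39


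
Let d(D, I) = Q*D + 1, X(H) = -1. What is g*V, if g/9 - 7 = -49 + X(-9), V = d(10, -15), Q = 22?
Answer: -85527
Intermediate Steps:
d(D, I) = 1 + 22*D (d(D, I) = 22*D + 1 = 1 + 22*D)
V = 221 (V = 1 + 22*10 = 1 + 220 = 221)
g = -387 (g = 63 + 9*(-49 - 1) = 63 + 9*(-50) = 63 - 450 = -387)
g*V = -387*221 = -85527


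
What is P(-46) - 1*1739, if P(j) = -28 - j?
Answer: -1721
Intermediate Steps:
P(-46) - 1*1739 = (-28 - 1*(-46)) - 1*1739 = (-28 + 46) - 1739 = 18 - 1739 = -1721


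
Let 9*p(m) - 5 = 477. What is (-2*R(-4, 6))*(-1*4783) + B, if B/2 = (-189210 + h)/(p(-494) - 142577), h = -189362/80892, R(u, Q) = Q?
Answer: 165437366691673/2882251617 ≈ 57399.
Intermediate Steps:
p(m) = 482/9 (p(m) = 5/9 + (⅑)*477 = 5/9 + 53 = 482/9)
h = -94681/40446 (h = -189362*1/80892 = -94681/40446 ≈ -2.3409)
B = 7652882341/2882251617 (B = 2*((-189210 - 94681/40446)/(482/9 - 142577)) = 2*(-7652882341/(40446*(-1282711/9))) = 2*(-7652882341/40446*(-9/1282711)) = 2*(7652882341/5764503234) = 7652882341/2882251617 ≈ 2.6552)
(-2*R(-4, 6))*(-1*4783) + B = (-2*6)*(-1*4783) + 7652882341/2882251617 = -12*(-4783) + 7652882341/2882251617 = 57396 + 7652882341/2882251617 = 165437366691673/2882251617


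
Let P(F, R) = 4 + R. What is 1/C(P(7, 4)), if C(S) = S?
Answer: ⅛ ≈ 0.12500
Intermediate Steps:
1/C(P(7, 4)) = 1/(4 + 4) = 1/8 = ⅛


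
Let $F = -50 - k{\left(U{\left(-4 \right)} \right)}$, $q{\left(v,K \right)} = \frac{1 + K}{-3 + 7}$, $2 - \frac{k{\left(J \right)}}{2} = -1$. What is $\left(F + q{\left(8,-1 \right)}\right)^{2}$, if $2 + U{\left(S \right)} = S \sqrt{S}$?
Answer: $3136$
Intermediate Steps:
$U{\left(S \right)} = -2 + S^{\frac{3}{2}}$ ($U{\left(S \right)} = -2 + S \sqrt{S} = -2 + S^{\frac{3}{2}}$)
$k{\left(J \right)} = 6$ ($k{\left(J \right)} = 4 - -2 = 4 + 2 = 6$)
$q{\left(v,K \right)} = \frac{1}{4} + \frac{K}{4}$ ($q{\left(v,K \right)} = \frac{1 + K}{4} = \left(1 + K\right) \frac{1}{4} = \frac{1}{4} + \frac{K}{4}$)
$F = -56$ ($F = -50 - 6 = -56$)
$\left(F + q{\left(8,-1 \right)}\right)^{2} = \left(-56 + \left(\frac{1}{4} + \frac{1}{4} \left(-1\right)\right)\right)^{2} = \left(-56 + \left(\frac{1}{4} - \frac{1}{4}\right)\right)^{2} = \left(-56 + 0\right)^{2} = \left(-56\right)^{2} = 3136$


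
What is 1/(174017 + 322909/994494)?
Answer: 994494/173059185307 ≈ 5.7466e-6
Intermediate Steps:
1/(174017 + 322909/994494) = 1/(173059185307/994494) = 994494/173059185307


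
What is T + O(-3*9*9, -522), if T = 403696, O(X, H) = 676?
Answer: 404372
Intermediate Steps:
T + O(-3*9*9, -522) = 403696 + 676 = 404372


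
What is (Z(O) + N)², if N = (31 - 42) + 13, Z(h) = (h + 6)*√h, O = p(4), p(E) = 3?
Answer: 247 + 36*√3 ≈ 309.35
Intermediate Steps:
O = 3
Z(h) = √h*(6 + h) (Z(h) = (6 + h)*√h = √h*(6 + h))
N = 2 (N = -11 + 13 = 2)
(Z(O) + N)² = (√3*(6 + 3) + 2)² = (√3*9 + 2)² = (9*√3 + 2)² = (2 + 9*√3)²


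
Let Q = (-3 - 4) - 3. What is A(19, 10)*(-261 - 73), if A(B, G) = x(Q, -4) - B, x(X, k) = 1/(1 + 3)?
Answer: 12525/2 ≈ 6262.5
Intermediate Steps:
Q = -10 (Q = -7 - 3 = -10)
x(X, k) = ¼ (x(X, k) = 1/4 = ¼)
A(B, G) = ¼ - B
A(19, 10)*(-261 - 73) = (¼ - 1*19)*(-261 - 73) = (¼ - 19)*(-334) = -75/4*(-334) = 12525/2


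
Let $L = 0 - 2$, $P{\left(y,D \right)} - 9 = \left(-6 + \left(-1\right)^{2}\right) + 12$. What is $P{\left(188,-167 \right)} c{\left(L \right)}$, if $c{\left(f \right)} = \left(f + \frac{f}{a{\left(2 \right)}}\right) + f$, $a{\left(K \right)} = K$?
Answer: $-80$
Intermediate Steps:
$P{\left(y,D \right)} = 16$ ($P{\left(y,D \right)} = 9 + \left(\left(-6 + \left(-1\right)^{2}\right) + 12\right) = 9 + \left(\left(-6 + 1\right) + 12\right) = 9 + \left(-5 + 12\right) = 9 + 7 = 16$)
$L = -2$
$c{\left(f \right)} = \frac{5 f}{2}$ ($c{\left(f \right)} = \left(f + \frac{f}{2}\right) + f = \frac{3 f}{2} + f = \frac{5 f}{2}$)
$P{\left(188,-167 \right)} c{\left(L \right)} = 16 \cdot \frac{5}{2} \left(-2\right) = 16 \left(-5\right) = -80$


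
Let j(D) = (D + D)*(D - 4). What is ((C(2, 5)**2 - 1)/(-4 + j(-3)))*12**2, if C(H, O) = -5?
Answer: 1728/19 ≈ 90.947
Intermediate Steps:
j(D) = 2*D*(-4 + D) (j(D) = (2*D)*(-4 + D) = 2*D*(-4 + D))
((C(2, 5)**2 - 1)/(-4 + j(-3)))*12**2 = (((-5)**2 - 1)/(-4 + 2*(-3)*(-4 - 3)))*12**2 = ((25 - 1)/(-4 + 2*(-3)*(-7)))*144 = (24/(-4 + 42))*144 = (24/38)*144 = (24*(1/38))*144 = (12/19)*144 = 1728/19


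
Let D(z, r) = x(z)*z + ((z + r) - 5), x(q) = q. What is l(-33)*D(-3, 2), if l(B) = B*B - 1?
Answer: 3264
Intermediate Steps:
l(B) = -1 + B² (l(B) = B² - 1 = -1 + B²)
D(z, r) = -5 + r + z + z² (D(z, r) = z*z + ((z + r) - 5) = z² + ((r + z) - 5) = z² + (-5 + r + z) = -5 + r + z + z²)
l(-33)*D(-3, 2) = (-1 + (-33)²)*(-5 + 2 - 3 + (-3)²) = (-1 + 1089)*(-5 + 2 - 3 + 9) = 1088*3 = 3264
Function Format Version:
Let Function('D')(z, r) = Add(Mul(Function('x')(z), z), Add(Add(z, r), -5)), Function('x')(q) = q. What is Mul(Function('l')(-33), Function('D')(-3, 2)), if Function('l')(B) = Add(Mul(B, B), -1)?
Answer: 3264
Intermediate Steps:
Function('l')(B) = Add(-1, Pow(B, 2)) (Function('l')(B) = Add(Pow(B, 2), -1) = Add(-1, Pow(B, 2)))
Function('D')(z, r) = Add(-5, r, z, Pow(z, 2)) (Function('D')(z, r) = Add(Mul(z, z), Add(Add(z, r), -5)) = Add(Pow(z, 2), Add(Add(r, z), -5)) = Add(Pow(z, 2), Add(-5, r, z)) = Add(-5, r, z, Pow(z, 2)))
Mul(Function('l')(-33), Function('D')(-3, 2)) = Mul(Add(-1, Pow(-33, 2)), Add(-5, 2, -3, Pow(-3, 2))) = Mul(Add(-1, 1089), Add(-5, 2, -3, 9)) = Mul(1088, 3) = 3264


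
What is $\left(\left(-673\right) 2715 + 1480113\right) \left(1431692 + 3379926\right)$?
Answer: $-1670025998676$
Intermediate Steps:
$\left(\left(-673\right) 2715 + 1480113\right) \left(1431692 + 3379926\right) = \left(-1827195 + 1480113\right) 4811618 = \left(-347082\right) 4811618 = -1670025998676$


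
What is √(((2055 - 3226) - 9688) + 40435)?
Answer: 2*√7394 ≈ 171.98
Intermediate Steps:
√(((2055 - 3226) - 9688) + 40435) = √((-1171 - 9688) + 40435) = √(-10859 + 40435) = √29576 = 2*√7394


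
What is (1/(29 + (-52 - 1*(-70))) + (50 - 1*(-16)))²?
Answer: 9628609/2209 ≈ 4358.8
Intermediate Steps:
(1/(29 + (-52 - 1*(-70))) + (50 - 1*(-16)))² = (1/(29 + (-52 + 70)) + (50 + 16))² = (1/(29 + 18) + 66)² = (1/47 + 66)² = (3103/47)² = 9628609/2209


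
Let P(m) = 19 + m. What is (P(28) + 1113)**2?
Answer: 1345600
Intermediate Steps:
(P(28) + 1113)**2 = ((19 + 28) + 1113)**2 = (47 + 1113)**2 = 1160**2 = 1345600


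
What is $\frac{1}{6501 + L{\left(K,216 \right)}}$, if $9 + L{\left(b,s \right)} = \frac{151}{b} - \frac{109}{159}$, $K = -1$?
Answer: $\frac{159}{1008110} \approx 0.00015772$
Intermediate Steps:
$L{\left(b,s \right)} = - \frac{1540}{159} + \frac{151}{b}$ ($L{\left(b,s \right)} = -9 + \left(\frac{151}{b} - \frac{109}{159}\right) = -9 - \left(\frac{109}{159} - \frac{151}{b}\right) = - \frac{1540}{159} + \frac{151}{b}$)
$\frac{1}{6501 + L{\left(K,216 \right)}} = \frac{1}{6501 + \left(- \frac{1540}{159} + \frac{151}{-1}\right)} = \frac{1}{6501 + \left(- \frac{1540}{159} + 151 \left(-1\right)\right)} = \frac{1}{6501 - \frac{25549}{159}} = \frac{1}{\frac{1008110}{159}} = \frac{159}{1008110}$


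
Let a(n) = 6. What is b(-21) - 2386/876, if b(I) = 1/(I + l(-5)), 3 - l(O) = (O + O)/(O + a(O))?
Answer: -4991/1752 ≈ -2.8487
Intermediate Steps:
l(O) = 3 - 2*O/(6 + O) (l(O) = 3 - (O + O)/(O + 6) = 3 - 2*O/(6 + O))
b(I) = 1/(13 + I) (b(I) = 1/(I + (18 - 5)/(6 - 5)) = 1/(I + 13/1) = 1/(I + 1*13) = 1/(I + 13) = 1/(13 + I))
b(-21) - 2386/876 = 1/(13 - 21) - 2386/876 = 1/(-8) - 2386/876 = -⅛ - 1*1193/438 = -⅛ - 1193/438 = -4991/1752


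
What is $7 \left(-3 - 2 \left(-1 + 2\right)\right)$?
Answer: $-35$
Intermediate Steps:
$7 \left(-3 - 2 \left(-1 + 2\right)\right) = 7 \left(-3 - 2\right) = 7 \left(-5\right) = -35$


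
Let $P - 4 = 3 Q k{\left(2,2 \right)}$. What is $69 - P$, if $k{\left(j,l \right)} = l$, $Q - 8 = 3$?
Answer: $-1$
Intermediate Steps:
$Q = 11$ ($Q = 8 + 3 = 11$)
$P = 70$ ($P = 4 + 3 \cdot 11 \cdot 2 = 4 + 33 \cdot 2 = 4 + 66 = 70$)
$69 - P = 69 - 70 = -1$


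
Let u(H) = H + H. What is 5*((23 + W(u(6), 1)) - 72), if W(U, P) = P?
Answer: -240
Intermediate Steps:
u(H) = 2*H
5*((23 + W(u(6), 1)) - 72) = 5*((23 + 1) - 72) = 5*(24 - 72) = 5*(-48) = -240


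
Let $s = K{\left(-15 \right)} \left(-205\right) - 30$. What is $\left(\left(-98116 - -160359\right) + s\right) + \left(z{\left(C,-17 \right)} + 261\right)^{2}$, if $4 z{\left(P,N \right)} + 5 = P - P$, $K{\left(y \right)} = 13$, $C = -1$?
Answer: $\frac{2032289}{16} \approx 1.2702 \cdot 10^{5}$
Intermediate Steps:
$z{\left(P,N \right)} = - \frac{5}{4}$ ($z{\left(P,N \right)} = - \frac{5}{4} + \frac{P - P}{4} = - \frac{5}{4} + \frac{1}{4} \cdot 0 = - \frac{5}{4} + 0 = - \frac{5}{4}$)
$s = -2695$ ($s = 13 \left(-205\right) - 30 = -2665 - 30 = -2695$)
$\left(\left(-98116 - -160359\right) + s\right) + \left(z{\left(C,-17 \right)} + 261\right)^{2} = \left(\left(-98116 - -160359\right) - 2695\right) + \left(- \frac{5}{4} + 261\right)^{2} = \left(\left(-98116 + 160359\right) - 2695\right) + \left(\frac{1039}{4}\right)^{2} = \left(62243 - 2695\right) + \frac{1079521}{16} = 59548 + \frac{1079521}{16} = \frac{2032289}{16}$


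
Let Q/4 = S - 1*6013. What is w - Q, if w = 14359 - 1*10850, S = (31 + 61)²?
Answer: -6295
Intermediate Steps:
S = 8464 (S = 92² = 8464)
w = 3509 (w = 14359 - 10850 = 3509)
Q = 9804 (Q = 4*(8464 - 1*6013) = 4*(8464 - 6013) = 4*2451 = 9804)
w - Q = 3509 - 1*9804 = 3509 - 9804 = -6295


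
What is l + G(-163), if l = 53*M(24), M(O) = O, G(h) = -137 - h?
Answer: 1298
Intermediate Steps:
l = 1272 (l = 53*24 = 1272)
l + G(-163) = 1272 + (-137 - 1*(-163)) = 1272 + (-137 + 163) = 1272 + 26 = 1298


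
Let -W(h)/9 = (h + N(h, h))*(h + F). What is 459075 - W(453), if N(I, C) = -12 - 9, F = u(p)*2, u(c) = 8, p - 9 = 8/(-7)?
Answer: 2282547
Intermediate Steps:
p = 55/7 (p = 9 + 8/(-7) = 9 + 8*(-⅐) = 9 - 8/7 = 55/7 ≈ 7.8571)
F = 16 (F = 8*2 = 16)
N(I, C) = -21
W(h) = -9*(-21 + h)*(16 + h) (W(h) = -9*(h - 21)*(h + 16) = -9*(-21 + h)*(16 + h))
459075 - W(453) = 459075 - (3024 - 9*453² + 45*453) = 459075 - (3024 - 9*205209 + 20385) = 459075 - (3024 - 1846881 + 20385) = 459075 - 1*(-1823472) = 459075 + 1823472 = 2282547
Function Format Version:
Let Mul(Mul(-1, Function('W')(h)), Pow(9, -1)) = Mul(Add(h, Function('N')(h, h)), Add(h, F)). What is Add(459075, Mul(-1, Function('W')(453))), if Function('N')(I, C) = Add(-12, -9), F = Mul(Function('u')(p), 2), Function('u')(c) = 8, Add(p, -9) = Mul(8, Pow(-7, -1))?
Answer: 2282547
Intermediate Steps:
p = Rational(55, 7) (p = Add(9, Mul(8, Pow(-7, -1))) = Add(9, Mul(8, Rational(-1, 7))) = Add(9, Rational(-8, 7)) = Rational(55, 7) ≈ 7.8571)
F = 16 (F = Mul(8, 2) = 16)
Function('N')(I, C) = -21
Function('W')(h) = Mul(-9, Add(-21, h), Add(16, h)) (Function('W')(h) = Mul(-9, Mul(Add(h, -21), Add(h, 16))) = Mul(-9, Mul(Add(-21, h), Add(16, h))) = Mul(-9, Add(-21, h), Add(16, h)))
Add(459075, Mul(-1, Function('W')(453))) = Add(459075, Mul(-1, Add(3024, Mul(-9, Pow(453, 2)), Mul(45, 453)))) = Add(459075, Mul(-1, Add(3024, Mul(-9, 205209), 20385))) = Add(459075, Mul(-1, Add(3024, -1846881, 20385))) = Add(459075, Mul(-1, -1823472)) = Add(459075, 1823472) = 2282547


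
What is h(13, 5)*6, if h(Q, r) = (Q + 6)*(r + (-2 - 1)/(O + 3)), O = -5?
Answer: 741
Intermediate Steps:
h(Q, r) = (6 + Q)*(3/2 + r) (h(Q, r) = (Q + 6)*(r + (-2 - 1)/(-5 + 3)) = (6 + Q)*(r - 3/(-2)) = (6 + Q)*(r - 3*(-1/2)) = (6 + Q)*(r + 3/2) = (6 + Q)*(3/2 + r))
h(13, 5)*6 = (9 + 6*5 + (3/2)*13 + 13*5)*6 = (9 + 30 + 39/2 + 65)*6 = (247/2)*6 = 741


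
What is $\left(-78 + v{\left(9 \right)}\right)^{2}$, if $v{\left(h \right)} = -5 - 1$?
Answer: $7056$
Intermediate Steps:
$v{\left(h \right)} = -6$ ($v{\left(h \right)} = -5 - 1 = -6$)
$\left(-78 + v{\left(9 \right)}\right)^{2} = \left(-78 - 6\right)^{2} = \left(-84\right)^{2} = 7056$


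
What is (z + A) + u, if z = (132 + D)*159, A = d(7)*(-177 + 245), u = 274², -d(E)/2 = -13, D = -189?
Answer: 67781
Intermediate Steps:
d(E) = 26 (d(E) = -2*(-13) = 26)
u = 75076
A = 1768 (A = 26*(-177 + 245) = 26*68 = 1768)
z = -9063 (z = (132 - 189)*159 = -57*159 = -9063)
(z + A) + u = (-9063 + 1768) + 75076 = -7295 + 75076 = 67781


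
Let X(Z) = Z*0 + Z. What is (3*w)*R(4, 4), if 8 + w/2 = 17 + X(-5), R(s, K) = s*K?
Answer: 384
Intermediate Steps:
X(Z) = Z (X(Z) = 0 + Z = Z)
R(s, K) = K*s
w = 8 (w = -16 + 2*(17 - 5) = -16 + 2*12 = -16 + 24 = 8)
(3*w)*R(4, 4) = (3*8)*(4*4) = 24*16 = 384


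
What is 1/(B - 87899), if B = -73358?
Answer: -1/161257 ≈ -6.2013e-6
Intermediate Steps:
1/(B - 87899) = 1/(-73358 - 87899) = 1/(-161257) = -1/161257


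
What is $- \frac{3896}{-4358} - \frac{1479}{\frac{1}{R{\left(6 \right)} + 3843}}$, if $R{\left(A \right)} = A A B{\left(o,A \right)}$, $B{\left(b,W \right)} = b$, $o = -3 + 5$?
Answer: $- \frac{12617029067}{2179} \approx -5.7903 \cdot 10^{6}$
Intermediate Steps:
$o = 2$
$R{\left(A \right)} = 2 A^{2}$ ($R{\left(A \right)} = A A 2 = A^{2} \cdot 2 = 2 A^{2}$)
$- \frac{3896}{-4358} - \frac{1479}{\frac{1}{R{\left(6 \right)} + 3843}} = - \frac{3896}{-4358} - \frac{1479}{\frac{1}{2 \cdot 6^{2} + 3843}} = \left(-3896\right) \left(- \frac{1}{4358}\right) - \frac{1479}{\frac{1}{2 \cdot 36 + 3843}} = \frac{1948}{2179} - \frac{1479}{\frac{1}{72 + 3843}} = \frac{1948}{2179} - \frac{1479}{\frac{1}{3915}} = \frac{1948}{2179} - 1479 \frac{1}{\frac{1}{3915}} = \frac{1948}{2179} - 5790285 = - \frac{12617029067}{2179}$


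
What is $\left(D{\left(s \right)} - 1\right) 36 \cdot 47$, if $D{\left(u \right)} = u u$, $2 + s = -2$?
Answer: $25380$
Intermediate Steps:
$s = -4$ ($s = -2 - 2 = -4$)
$D{\left(u \right)} = u^{2}$
$\left(D{\left(s \right)} - 1\right) 36 \cdot 47 = \left(\left(-4\right)^{2} - 1\right) 36 \cdot 47 = \left(16 - 1\right) 36 \cdot 47 = 15 \cdot 36 \cdot 47 = 540 \cdot 47 = 25380$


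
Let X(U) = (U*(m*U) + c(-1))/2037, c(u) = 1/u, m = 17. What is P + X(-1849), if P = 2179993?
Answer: 4498765357/2037 ≈ 2.2085e+6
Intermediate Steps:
X(U) = -1/2037 + 17*U²/2037 (X(U) = (U*(17*U) + 1/(-1))/2037 = (17*U² - 1)*(1/2037) = (-1 + 17*U²)*(1/2037) = -1/2037 + 17*U²/2037)
P + X(-1849) = 2179993 + (-1/2037 + (17/2037)*(-1849)²) = 2179993 + (-1/2037 + (17/2037)*3418801) = 2179993 + (-1/2037 + 58119617/2037) = 2179993 + 58119616/2037 = 4498765357/2037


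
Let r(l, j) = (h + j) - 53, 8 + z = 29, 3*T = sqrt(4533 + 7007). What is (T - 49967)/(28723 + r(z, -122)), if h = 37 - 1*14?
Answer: -49967/28571 + 2*sqrt(2885)/85713 ≈ -1.7476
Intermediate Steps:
T = 2*sqrt(2885)/3 (T = sqrt(4533 + 7007)/3 = sqrt(11540)/3 = (2*sqrt(2885))/3 = 2*sqrt(2885)/3 ≈ 35.808)
h = 23 (h = 37 - 14 = 23)
z = 21 (z = -8 + 29 = 21)
r(l, j) = -30 + j (r(l, j) = (23 + j) - 53 = -30 + j)
(T - 49967)/(28723 + r(z, -122)) = (2*sqrt(2885)/3 - 49967)/(28723 + (-30 - 122)) = (-49967 + 2*sqrt(2885)/3)/(28723 - 152) = (-49967 + 2*sqrt(2885)/3)/28571 = (-49967 + 2*sqrt(2885)/3)*(1/28571) = -49967/28571 + 2*sqrt(2885)/85713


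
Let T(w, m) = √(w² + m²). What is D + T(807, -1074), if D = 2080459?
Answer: 2080459 + 15*√8021 ≈ 2.0818e+6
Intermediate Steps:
T(w, m) = √(m² + w²)
D + T(807, -1074) = 2080459 + √((-1074)² + 807²) = 2080459 + √(1153476 + 651249) = 2080459 + √1804725 = 2080459 + 15*√8021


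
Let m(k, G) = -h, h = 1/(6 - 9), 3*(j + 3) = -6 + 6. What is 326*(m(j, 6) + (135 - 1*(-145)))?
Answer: 274166/3 ≈ 91389.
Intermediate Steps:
j = -3 (j = -3 + (-6 + 6)/3 = -3 + (⅓)*0 = -3 + 0 = -3)
h = -⅓ (h = 1/(-3) = -⅓ ≈ -0.33333)
m(k, G) = ⅓ (m(k, G) = -1*(-⅓) = ⅓)
326*(m(j, 6) + (135 - 1*(-145))) = 326*(⅓ + (135 - 1*(-145))) = 326*(⅓ + (135 + 145)) = 326*(⅓ + 280) = 326*(841/3) = 274166/3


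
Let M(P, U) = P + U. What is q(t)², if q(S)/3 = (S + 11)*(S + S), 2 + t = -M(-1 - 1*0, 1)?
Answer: 11664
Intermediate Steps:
t = -2 (t = -2 - ((-1 - 1*0) + 1) = -2 - ((-1 + 0) + 1) = -2 - (-1 + 1) = -2 - 1*0 = -2 + 0 = -2)
q(S) = 6*S*(11 + S) (q(S) = 3*((S + 11)*(S + S)) = 3*((11 + S)*(2*S)) = 3*(2*S*(11 + S)) = 6*S*(11 + S))
q(t)² = (6*(-2)*(11 - 2))² = (6*(-2)*9)² = (-108)² = 11664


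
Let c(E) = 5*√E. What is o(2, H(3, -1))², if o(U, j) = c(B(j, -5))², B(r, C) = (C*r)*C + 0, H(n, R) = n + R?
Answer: 1562500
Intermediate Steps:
H(n, R) = R + n
B(r, C) = r*C² (B(r, C) = r*C² + 0 = r*C²)
o(U, j) = 625*j (o(U, j) = (5*√(j*(-5)²))² = (5*√(j*25))² = (5*√(25*j))² = (5*(5*√j))² = (25*√j)² = 625*j)
o(2, H(3, -1))² = (625*(-1 + 3))² = (625*2)² = 1250² = 1562500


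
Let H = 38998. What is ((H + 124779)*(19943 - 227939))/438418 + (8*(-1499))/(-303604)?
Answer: -1292781641143264/16638182309 ≈ -77700.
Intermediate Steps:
((H + 124779)*(19943 - 227939))/438418 + (8*(-1499))/(-303604) = ((38998 + 124779)*(19943 - 227939))/438418 + (8*(-1499))/(-303604) = (163777*(-207996))*(1/438418) - 11992*(-1/303604) = -34064960892*1/438418 + 2998/75901 = -17032480446/219209 + 2998/75901 = -1292781641143264/16638182309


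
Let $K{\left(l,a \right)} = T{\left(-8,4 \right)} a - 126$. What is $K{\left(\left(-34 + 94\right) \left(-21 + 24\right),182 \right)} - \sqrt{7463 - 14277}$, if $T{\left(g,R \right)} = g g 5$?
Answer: $58114 - i \sqrt{6814} \approx 58114.0 - 82.547 i$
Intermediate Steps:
$T{\left(g,R \right)} = 5 g^{2}$ ($T{\left(g,R \right)} = g^{2} \cdot 5 = 5 g^{2}$)
$K{\left(l,a \right)} = -126 + 320 a$ ($K{\left(l,a \right)} = 5 \left(-8\right)^{2} a - 126 = 5 \cdot 64 a - 126 = 320 a - 126 = -126 + 320 a$)
$K{\left(\left(-34 + 94\right) \left(-21 + 24\right),182 \right)} - \sqrt{7463 - 14277} = \left(-126 + 320 \cdot 182\right) - \sqrt{7463 - 14277} = \left(-126 + 58240\right) - \sqrt{-6814} = 58114 - i \sqrt{6814}$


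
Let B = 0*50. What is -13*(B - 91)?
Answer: 1183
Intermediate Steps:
B = 0
-13*(B - 91) = -13*(0 - 91) = -13*(-91) = 1183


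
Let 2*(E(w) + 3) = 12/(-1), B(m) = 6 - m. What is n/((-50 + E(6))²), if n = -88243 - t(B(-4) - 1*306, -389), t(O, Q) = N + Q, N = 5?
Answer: -87859/3481 ≈ -25.240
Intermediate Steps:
E(w) = -9 (E(w) = -3 + (12/(-1))/2 = -3 + (12*(-1))/2 = -3 + (½)*(-12) = -3 - 6 = -9)
t(O, Q) = 5 + Q
n = -87859 (n = -88243 - (5 - 389) = -88243 - 1*(-384) = -88243 + 384 = -87859)
n/((-50 + E(6))²) = -87859/(-50 - 9)² = -87859/((-59)²) = -87859/3481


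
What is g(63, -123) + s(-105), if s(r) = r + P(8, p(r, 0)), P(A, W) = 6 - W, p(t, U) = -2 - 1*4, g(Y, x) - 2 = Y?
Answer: -28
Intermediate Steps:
g(Y, x) = 2 + Y
p(t, U) = -6 (p(t, U) = -2 - 4 = -6)
s(r) = 12 + r (s(r) = r + (6 - 1*(-6)) = r + (6 + 6) = r + 12 = 12 + r)
g(63, -123) + s(-105) = (2 + 63) + (12 - 105) = 65 - 93 = -28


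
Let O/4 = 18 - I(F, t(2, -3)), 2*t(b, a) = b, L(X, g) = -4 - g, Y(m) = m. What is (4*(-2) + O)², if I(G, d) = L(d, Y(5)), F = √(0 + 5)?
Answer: 10000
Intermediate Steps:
F = √5 ≈ 2.2361
t(b, a) = b/2
I(G, d) = -9 (I(G, d) = -4 - 1*5 = -4 - 5 = -9)
O = 108 (O = 4*(18 - 1*(-9)) = 4*(18 + 9) = 4*27 = 108)
(4*(-2) + O)² = (4*(-2) + 108)² = (-8 + 108)² = 100² = 10000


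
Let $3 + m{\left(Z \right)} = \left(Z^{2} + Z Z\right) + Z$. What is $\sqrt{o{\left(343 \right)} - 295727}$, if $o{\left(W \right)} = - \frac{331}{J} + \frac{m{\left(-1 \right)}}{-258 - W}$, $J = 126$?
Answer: $\frac{i \sqrt{188426662341134}}{25242} \approx 543.81 i$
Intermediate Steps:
$m{\left(Z \right)} = -3 + Z + 2 Z^{2}$ ($m{\left(Z \right)} = -3 + \left(\left(Z^{2} + Z Z\right) + Z\right) = -3 + \left(\left(Z^{2} + Z^{2}\right) + Z\right) = -3 + \left(2 Z^{2} + Z\right) = -3 + \left(Z + 2 Z^{2}\right) = -3 + Z + 2 Z^{2}$)
$o{\left(W \right)} = - \frac{331}{126} - \frac{2}{-258 - W}$ ($o{\left(W \right)} = - \frac{331}{126} + \frac{-3 - 1 + 2 \left(-1\right)^{2}}{-258 - W} = \left(-331\right) \frac{1}{126} + \frac{-3 - 1 + 2 \cdot 1}{-258 - W} = - \frac{331}{126} + \frac{-3 - 1 + 2}{-258 - W} = - \frac{331}{126} - \frac{2}{-258 - W}$)
$\sqrt{o{\left(343 \right)} - 295727} = \sqrt{\frac{-85146 - 113533}{126 \left(258 + 343\right)} - 295727} = \sqrt{\frac{-85146 - 113533}{126 \cdot 601} - 295727} = \sqrt{\frac{1}{126} \cdot \frac{1}{601} \left(-198679\right) - 295727} = \sqrt{- \frac{198679}{75726} - 295727} = \sqrt{- \frac{22394421481}{75726}} = \frac{i \sqrt{188426662341134}}{25242}$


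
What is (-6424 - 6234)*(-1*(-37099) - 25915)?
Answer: -141567072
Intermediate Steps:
(-6424 - 6234)*(-1*(-37099) - 25915) = -12658*(37099 - 25915) = -12658*11184 = -141567072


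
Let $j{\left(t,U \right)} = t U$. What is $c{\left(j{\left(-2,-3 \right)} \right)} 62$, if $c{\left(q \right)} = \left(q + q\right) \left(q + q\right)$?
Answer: $8928$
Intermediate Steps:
$j{\left(t,U \right)} = U t$
$c{\left(q \right)} = 4 q^{2}$ ($c{\left(q \right)} = 2 q 2 q = 4 q^{2}$)
$c{\left(j{\left(-2,-3 \right)} \right)} 62 = 4 \left(\left(-3\right) \left(-2\right)\right)^{2} \cdot 62 = 4 \cdot 6^{2} \cdot 62 = 4 \cdot 36 \cdot 62 = 144 \cdot 62 = 8928$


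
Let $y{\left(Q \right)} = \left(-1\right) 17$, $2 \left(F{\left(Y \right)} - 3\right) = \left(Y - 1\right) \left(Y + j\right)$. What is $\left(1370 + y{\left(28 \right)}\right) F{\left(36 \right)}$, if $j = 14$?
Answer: $1187934$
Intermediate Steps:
$F{\left(Y \right)} = 3 + \frac{\left(-1 + Y\right) \left(14 + Y\right)}{2}$ ($F{\left(Y \right)} = 3 + \frac{\left(Y - 1\right) \left(Y + 14\right)}{2} = 3 + \frac{\left(-1 + Y\right) \left(14 + Y\right)}{2}$)
$y{\left(Q \right)} = -17$
$\left(1370 + y{\left(28 \right)}\right) F{\left(36 \right)} = \left(1370 - 17\right) \left(-4 + \frac{36^{2}}{2} + \frac{13}{2} \cdot 36\right) = 1353 \left(-4 + \frac{1}{2} \cdot 1296 + 234\right) = 1353 \left(-4 + 648 + 234\right) = 1353 \cdot 878 = 1187934$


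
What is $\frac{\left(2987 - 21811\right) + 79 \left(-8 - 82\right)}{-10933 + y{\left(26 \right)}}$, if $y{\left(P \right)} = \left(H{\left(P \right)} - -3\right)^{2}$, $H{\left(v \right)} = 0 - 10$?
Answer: $\frac{12967}{5442} \approx 2.3828$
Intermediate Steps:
$H{\left(v \right)} = -10$ ($H{\left(v \right)} = 0 - 10 = -10$)
$y{\left(P \right)} = 49$ ($y{\left(P \right)} = \left(-10 - -3\right)^{2} = \left(-10 + \left(-2 + 5\right)\right)^{2} = \left(-10 + 3\right)^{2} = \left(-7\right)^{2} = 49$)
$\frac{\left(2987 - 21811\right) + 79 \left(-8 - 82\right)}{-10933 + y{\left(26 \right)}} = \frac{\left(2987 - 21811\right) + 79 \left(-8 - 82\right)}{-10933 + 49} = \frac{-18824 + 79 \left(-90\right)}{-10884} = \left(-18824 - 7110\right) \left(- \frac{1}{10884}\right) = \left(-25934\right) \left(- \frac{1}{10884}\right) = \frac{12967}{5442}$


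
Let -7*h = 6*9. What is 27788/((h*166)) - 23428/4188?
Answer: -21346700/782109 ≈ -27.294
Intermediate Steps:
h = -54/7 (h = -6*9/7 = -1/7*54 = -54/7 ≈ -7.7143)
27788/((h*166)) - 23428/4188 = 27788/((-54/7*166)) - 23428/4188 = 27788/(-8964/7) - 23428*1/4188 = 27788*(-7/8964) - 5857/1047 = -48629/2241 - 5857/1047 = -21346700/782109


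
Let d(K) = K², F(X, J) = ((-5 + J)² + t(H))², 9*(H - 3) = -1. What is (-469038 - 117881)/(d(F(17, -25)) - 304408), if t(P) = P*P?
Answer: -25264938442599/29305187182202060008 ≈ -8.6213e-7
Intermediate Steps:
H = 26/9 (H = 3 + (⅑)*(-1) = 3 - ⅑ = 26/9 ≈ 2.8889)
t(P) = P²
F(X, J) = (676/81 + (-5 + J)²)² (F(X, J) = ((-5 + J)² + (26/9)²)² = ((-5 + J)² + 676/81)² = (676/81 + (-5 + J)²)²)
(-469038 - 117881)/(d(F(17, -25)) - 304408) = (-469038 - 117881)/(((676 + 81*(-5 - 25)²)²/6561)² - 304408) = -586919/(((676 + 81*(-30)²)²/6561)² - 304408) = -586919/(((676 + 81*900)²/6561)² - 304408) = -586919/(((676 + 72900)²/6561)² - 304408) = -586919/(((1/6561)*73576²)² - 304408) = -586919/(((1/6561)*5413427776)² - 304408) = -586919/((5413427776/6561)² - 304408) = -586919/(29305200285968306176/43046721 - 304408) = -586919/29305187182202060008/43046721 = -586919*43046721/29305187182202060008 = -25264938442599/29305187182202060008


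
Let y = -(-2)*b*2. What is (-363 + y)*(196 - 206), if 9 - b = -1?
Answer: 3230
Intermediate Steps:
b = 10 (b = 9 - 1*(-1) = 9 + 1 = 10)
y = 40 (y = -(-2)*10*2 = -2*(-10)*2 = 20*2 = 40)
(-363 + y)*(196 - 206) = (-363 + 40)*(196 - 206) = -323*(-10) = 3230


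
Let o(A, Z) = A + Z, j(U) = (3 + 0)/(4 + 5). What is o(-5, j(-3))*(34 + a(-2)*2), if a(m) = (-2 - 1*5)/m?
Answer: -574/3 ≈ -191.33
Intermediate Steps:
j(U) = ⅓ (j(U) = 3/9 = 3*(⅑) = ⅓)
a(m) = -7/m (a(m) = (-2 - 5)/m = -7/m)
o(-5, j(-3))*(34 + a(-2)*2) = (-5 + ⅓)*(34 - 7/(-2)*2) = -14*(34 - 7*(-½)*2)/3 = -14*(34 + (7/2)*2)/3 = -14*(34 + 7)/3 = -14/3*41 = -574/3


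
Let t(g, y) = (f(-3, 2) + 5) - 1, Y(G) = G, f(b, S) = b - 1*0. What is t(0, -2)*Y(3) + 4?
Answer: 7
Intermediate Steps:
f(b, S) = b (f(b, S) = b + 0 = b)
t(g, y) = 1 (t(g, y) = (-3 + 5) - 1 = 2 - 1 = 1)
t(0, -2)*Y(3) + 4 = 1*3 + 4 = 3 + 4 = 7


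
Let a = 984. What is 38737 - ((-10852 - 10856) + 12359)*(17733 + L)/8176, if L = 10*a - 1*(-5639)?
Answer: 156803175/2044 ≈ 76714.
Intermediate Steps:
L = 15479 (L = 10*984 - 1*(-5639) = 9840 + 5639 = 15479)
38737 - ((-10852 - 10856) + 12359)*(17733 + L)/8176 = 38737 - ((-10852 - 10856) + 12359)*(17733 + 15479)/8176 = 38737 - (-21708 + 12359)*33212/8176 = 38737 - (-9349*33212)/8176 = 38737 - (-310498988)/8176 = 38737 - 1*(-77624747/2044) = 38737 + 77624747/2044 = 156803175/2044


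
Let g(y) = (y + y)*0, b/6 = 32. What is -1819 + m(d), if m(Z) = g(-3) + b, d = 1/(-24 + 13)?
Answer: -1627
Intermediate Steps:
b = 192 (b = 6*32 = 192)
d = -1/11 (d = 1/(-11) = -1/11 ≈ -0.090909)
g(y) = 0 (g(y) = (2*y)*0 = 0)
m(Z) = 192 (m(Z) = 0 + 192 = 192)
-1819 + m(d) = -1819 + 192 = -1627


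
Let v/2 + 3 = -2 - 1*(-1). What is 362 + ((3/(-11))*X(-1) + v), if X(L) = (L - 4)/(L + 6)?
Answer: 3897/11 ≈ 354.27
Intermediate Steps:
v = -8 (v = -6 + 2*(-2 - 1*(-1)) = -6 + 2*(-2 + 1) = -6 + 2*(-1) = -6 - 2 = -8)
X(L) = (-4 + L)/(6 + L)
362 + ((3/(-11))*X(-1) + v) = 362 + ((3/(-11))*((-4 - 1)/(6 - 1)) - 8) = 362 + ((3*(-1/11))*(-5/5) - 8) = 362 + (-3*(-5)/55 - 8) = 362 + (-3/11*(-1) - 8) = 362 + (3/11 - 8) = 362 - 85/11 = 3897/11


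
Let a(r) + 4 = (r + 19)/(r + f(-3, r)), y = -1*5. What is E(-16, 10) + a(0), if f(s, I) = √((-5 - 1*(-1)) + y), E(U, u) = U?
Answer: -20 - 19*I/3 ≈ -20.0 - 6.3333*I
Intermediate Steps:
y = -5
f(s, I) = 3*I (f(s, I) = √((-5 - 1*(-1)) - 5) = √((-5 + 1) - 5) = √(-4 - 5) = √(-9) = 3*I)
a(r) = -4 + (19 + r)/(r + 3*I) (a(r) = -4 + (r + 19)/(r + 3*I) = -4 + (19 + r)/(r + 3*I))
E(-16, 10) + a(0) = -16 + (19 - 12*I - 3*0)/(0 + 3*I) = -16 + (19 - 12*I + 0)/((3*I)) = -16 + (-I/3)*(19 - 12*I) = -16 - I*(19 - 12*I)/3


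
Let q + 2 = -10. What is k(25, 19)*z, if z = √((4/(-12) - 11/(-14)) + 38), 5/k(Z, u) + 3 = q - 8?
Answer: -5*√67830/966 ≈ -1.3480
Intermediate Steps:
q = -12 (q = -2 - 10 = -12)
k(Z, u) = -5/23 (k(Z, u) = 5/(-3 + (-12 - 8)) = 5/(-3 - 20) = 5/(-23) = 5*(-1/23) = -5/23)
z = √67830/42 (z = √((4*(-1/12) - 11*(-1/14)) + 38) = √((-⅓ + 11/14) + 38) = √(19/42 + 38) = √(1615/42) = √67830/42 ≈ 6.2010)
k(25, 19)*z = -5*√67830/966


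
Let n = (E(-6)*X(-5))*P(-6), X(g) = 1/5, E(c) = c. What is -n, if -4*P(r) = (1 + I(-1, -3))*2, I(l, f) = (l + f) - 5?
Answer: 24/5 ≈ 4.8000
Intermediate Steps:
I(l, f) = -5 + f + l (I(l, f) = (f + l) - 5 = -5 + f + l)
X(g) = ⅕
P(r) = 4 (P(r) = -(1 + (-5 - 3 - 1))*2/4 = -(1 - 9)*2/4 = -(-2)*2 = -¼*(-16) = 4)
n = -24/5 (n = -6*⅕*4 = -6/5*4 = -24/5 ≈ -4.8000)
-n = -1*(-24/5) = 24/5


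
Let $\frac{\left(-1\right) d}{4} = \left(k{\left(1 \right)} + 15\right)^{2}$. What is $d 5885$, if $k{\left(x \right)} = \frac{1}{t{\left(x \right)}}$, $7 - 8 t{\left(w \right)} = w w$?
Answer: $- \frac{56519540}{9} \approx -6.28 \cdot 10^{6}$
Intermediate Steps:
$t{\left(w \right)} = \frac{7}{8} - \frac{w^{2}}{8}$ ($t{\left(w \right)} = \frac{7}{8} - \frac{w w}{8} = \frac{7}{8} - \frac{w^{2}}{8}$)
$k{\left(x \right)} = \frac{1}{\frac{7}{8} - \frac{x^{2}}{8}}$
$d = - \frac{9604}{9}$ ($d = - 4 \left(- \frac{8}{-7 + 1^{2}} + 15\right)^{2} = - 4 \left(- \frac{8}{-7 + 1} + 15\right)^{2} = - 4 \left(- \frac{8}{-6} + 15\right)^{2} = - 4 \left(\left(-8\right) \left(- \frac{1}{6}\right) + 15\right)^{2} = - 4 \left(\frac{4}{3} + 15\right)^{2} = - 4 \left(\frac{49}{3}\right)^{2} = \left(-4\right) \frac{2401}{9} = - \frac{9604}{9} \approx -1067.1$)
$d 5885 = \left(- \frac{9604}{9}\right) 5885 = - \frac{56519540}{9}$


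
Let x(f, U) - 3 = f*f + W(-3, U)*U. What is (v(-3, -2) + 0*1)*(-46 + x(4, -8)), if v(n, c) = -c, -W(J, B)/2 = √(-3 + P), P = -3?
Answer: -54 + 32*I*√6 ≈ -54.0 + 78.384*I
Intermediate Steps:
W(J, B) = -2*I*√6 (W(J, B) = -2*√(-3 - 3) = -2*I*√6)
x(f, U) = 3 + f² - 2*I*U*√6 (x(f, U) = 3 + (f*f + (-2*I*√6)*U) = 3 + (f² - 2*I*U*√6) = 3 + f² - 2*I*U*√6)
(v(-3, -2) + 0*1)*(-46 + x(4, -8)) = (-1*(-2) + 0*1)*(-46 + (3 + 4² - 2*I*(-8)*√6)) = (2 + 0)*(-46 + (3 + 16 + 16*I*√6)) = 2*(-46 + (19 + 16*I*√6)) = 2*(-27 + 16*I*√6) = -54 + 32*I*√6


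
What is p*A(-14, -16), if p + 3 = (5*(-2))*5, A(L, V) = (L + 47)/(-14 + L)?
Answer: 1749/28 ≈ 62.464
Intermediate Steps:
A(L, V) = (47 + L)/(-14 + L)
p = -53 (p = -3 + (5*(-2))*5 = -3 - 10*5 = -3 - 50 = -53)
p*A(-14, -16) = -53*(47 - 14)/(-14 - 14) = -53*33/(-28) = -(-53)*33/28 = -53*(-33/28) = 1749/28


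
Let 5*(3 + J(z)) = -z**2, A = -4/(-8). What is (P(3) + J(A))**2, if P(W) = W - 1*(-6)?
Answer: 14161/400 ≈ 35.402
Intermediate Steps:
P(W) = 6 + W (P(W) = W + 6 = 6 + W)
A = 1/2 (A = -4*(-1/8) = 1/2 ≈ 0.50000)
J(z) = -3 - z**2/5 (J(z) = -3 + (-z**2)/5 = -3 - z**2/5)
(P(3) + J(A))**2 = ((6 + 3) + (-3 - (1/2)**2/5))**2 = (9 + (-3 - 1/5*1/4))**2 = (9 + (-3 - 1/20))**2 = (9 - 61/20)**2 = (119/20)**2 = 14161/400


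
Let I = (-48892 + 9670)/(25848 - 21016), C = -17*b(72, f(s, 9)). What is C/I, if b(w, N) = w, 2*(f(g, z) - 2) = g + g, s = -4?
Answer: 328576/2179 ≈ 150.79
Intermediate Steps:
f(g, z) = 2 + g (f(g, z) = 2 + (g + g)/2 = 2 + (2*g)/2 = 2 + g)
C = -1224 (C = -17*72 = -1224)
I = -19611/2416 (I = -39222/4832 = -39222*1/4832 = -19611/2416 ≈ -8.1171)
C/I = -1224/(-19611/2416) = -1224*(-2416/19611) = 328576/2179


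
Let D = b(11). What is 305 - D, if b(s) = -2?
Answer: 307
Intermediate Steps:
D = -2
305 - D = 305 - 1*(-2) = 305 + 2 = 307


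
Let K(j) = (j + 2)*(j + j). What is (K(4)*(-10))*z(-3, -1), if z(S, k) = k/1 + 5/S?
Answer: 1280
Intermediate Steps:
z(S, k) = k + 5/S (z(S, k) = k*1 + 5/S = k + 5/S)
K(j) = 2*j*(2 + j) (K(j) = (2 + j)*(2*j) = 2*j*(2 + j))
(K(4)*(-10))*z(-3, -1) = ((2*4*(2 + 4))*(-10))*(-1 + 5/(-3)) = ((2*4*6)*(-10))*(-1 + 5*(-1/3)) = (48*(-10))*(-1 - 5/3) = -480*(-8/3) = 1280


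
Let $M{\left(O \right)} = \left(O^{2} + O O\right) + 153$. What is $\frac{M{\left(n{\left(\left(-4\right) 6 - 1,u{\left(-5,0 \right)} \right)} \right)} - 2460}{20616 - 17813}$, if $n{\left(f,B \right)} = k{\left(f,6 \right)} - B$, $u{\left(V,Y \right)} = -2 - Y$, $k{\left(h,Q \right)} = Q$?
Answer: $- \frac{2179}{2803} \approx -0.77738$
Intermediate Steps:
$n{\left(f,B \right)} = 6 - B$
$M{\left(O \right)} = 153 + 2 O^{2}$ ($M{\left(O \right)} = \left(O^{2} + O^{2}\right) + 153 = 2 O^{2} + 153 = 153 + 2 O^{2}$)
$\frac{M{\left(n{\left(\left(-4\right) 6 - 1,u{\left(-5,0 \right)} \right)} \right)} - 2460}{20616 - 17813} = \frac{\left(153 + 2 \left(6 - \left(-2 - 0\right)\right)^{2}\right) - 2460}{20616 - 17813} = \frac{\left(153 + 2 \left(6 - \left(-2 + 0\right)\right)^{2}\right) - 2460}{2803} = \left(\left(153 + 2 \left(6 - -2\right)^{2}\right) - 2460\right) \frac{1}{2803} = \left(\left(153 + 2 \left(6 + 2\right)^{2}\right) - 2460\right) \frac{1}{2803} = \left(\left(153 + 2 \cdot 8^{2}\right) - 2460\right) \frac{1}{2803} = \left(\left(153 + 2 \cdot 64\right) - 2460\right) \frac{1}{2803} = \left(\left(153 + 128\right) - 2460\right) \frac{1}{2803} = \left(281 - 2460\right) \frac{1}{2803} = \left(-2179\right) \frac{1}{2803} = - \frac{2179}{2803}$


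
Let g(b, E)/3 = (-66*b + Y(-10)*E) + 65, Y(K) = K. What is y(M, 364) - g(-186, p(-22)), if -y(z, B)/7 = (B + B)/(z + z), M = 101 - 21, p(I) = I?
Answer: -754297/20 ≈ -37715.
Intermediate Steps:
M = 80
g(b, E) = 195 - 198*b - 30*E (g(b, E) = 3*((-66*b - 10*E) + 65) = 3*(65 - 66*b - 10*E) = 195 - 198*b - 30*E)
y(z, B) = -7*B/z (y(z, B) = -7*(B + B)/(z + z) = -7*2*B/(2*z) = -7*2*B*1/(2*z) = -7*B/z)
y(M, 364) - g(-186, p(-22)) = -7*364/80 - (195 - 198*(-186) - 30*(-22)) = -7*364*1/80 - (195 + 36828 + 660) = -637/20 - 1*37683 = -637/20 - 37683 = -754297/20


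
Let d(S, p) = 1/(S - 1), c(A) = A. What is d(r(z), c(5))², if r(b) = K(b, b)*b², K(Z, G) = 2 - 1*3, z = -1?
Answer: ¼ ≈ 0.25000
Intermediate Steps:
K(Z, G) = -1 (K(Z, G) = 2 - 3 = -1)
r(b) = -b²
d(S, p) = 1/(-1 + S)
d(r(z), c(5))² = (1/(-1 - 1*(-1)²))² = (1/(-1 - 1*1))² = (1/(-1 - 1))² = (1/(-2))² = (-½)² = ¼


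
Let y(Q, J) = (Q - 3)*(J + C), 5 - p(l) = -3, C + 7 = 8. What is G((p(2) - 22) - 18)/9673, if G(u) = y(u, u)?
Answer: 1085/9673 ≈ 0.11217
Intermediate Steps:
C = 1 (C = -7 + 8 = 1)
p(l) = 8 (p(l) = 5 - 1*(-3) = 5 + 3 = 8)
y(Q, J) = (1 + J)*(-3 + Q) (y(Q, J) = (Q - 3)*(J + 1) = (-3 + Q)*(1 + J) = (1 + J)*(-3 + Q))
G(u) = -3 + u² - 2*u (G(u) = -3 + u - 3*u + u*u = -3 + u - 3*u + u² = -3 + u² - 2*u)
G((p(2) - 22) - 18)/9673 = (-3 + ((8 - 22) - 18)² - 2*((8 - 22) - 18))/9673 = (-3 + (-14 - 18)² - 2*(-14 - 18))*(1/9673) = (-3 + (-32)² - 2*(-32))*(1/9673) = (-3 + 1024 + 64)*(1/9673) = 1085*(1/9673) = 1085/9673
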